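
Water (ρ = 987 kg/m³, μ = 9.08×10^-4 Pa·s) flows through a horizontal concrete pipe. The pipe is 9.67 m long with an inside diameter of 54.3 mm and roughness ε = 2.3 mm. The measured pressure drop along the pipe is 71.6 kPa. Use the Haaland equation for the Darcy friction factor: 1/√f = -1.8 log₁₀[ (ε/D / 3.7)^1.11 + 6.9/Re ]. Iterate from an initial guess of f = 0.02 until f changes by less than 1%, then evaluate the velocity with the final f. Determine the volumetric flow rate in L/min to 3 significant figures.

Q ≈ 486 L/min

Rearranging Darcy-Weisbach: V = √(2·ΔP·D/(f·L·ρ)). With ε/D = 0.0023/0.0543 = 0.0424, iterate starting from f = 0.02:
  f = 0.02 → V = √(2·7.16e+04·0.0543/(0.02·9.67·987)) = 6.382 m/s; Re = ρVD/μ = 3.767e+05; f → 0.06654
  f = 0.06654 → V = 3.499 m/s; Re = 2.065e+05; f → 0.0666
Converged (Δf/f < 1%). With the final f = 0.0666: V = √(2·7.16e+04·0.0543/(0.0666·9.67·987)) = 3.498 m/s.
Q = V·A = 3.498·(π/4·0.0543²) = 0.008099 m³/s = 486 L/min.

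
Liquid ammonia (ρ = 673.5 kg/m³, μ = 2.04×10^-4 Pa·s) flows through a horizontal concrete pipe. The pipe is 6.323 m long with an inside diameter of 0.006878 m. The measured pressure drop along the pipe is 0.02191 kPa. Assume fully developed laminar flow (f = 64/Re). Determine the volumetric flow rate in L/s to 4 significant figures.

Q ≈ 9.330×10^-4 L/s

For laminar flow, f = 64/Re with Re = ρVD/μ, so Darcy-Weisbach reduces to ΔP = 32μLV/D². Solving for V: V = ΔP·D²/(32μL) = 21.91·(0.006878)²/(32·0.000204·6.323) = 0.02511 m/s.
Check: Re = ρVD/μ = 673.5·0.02511·0.006878/0.000204 = 570.2 < 2300, so the laminar assumption holds.
Q = V·A = 0.02511·(π/4·0.006878²) = 9.33e-07 m³/s = 9.330×10^-4 L/s.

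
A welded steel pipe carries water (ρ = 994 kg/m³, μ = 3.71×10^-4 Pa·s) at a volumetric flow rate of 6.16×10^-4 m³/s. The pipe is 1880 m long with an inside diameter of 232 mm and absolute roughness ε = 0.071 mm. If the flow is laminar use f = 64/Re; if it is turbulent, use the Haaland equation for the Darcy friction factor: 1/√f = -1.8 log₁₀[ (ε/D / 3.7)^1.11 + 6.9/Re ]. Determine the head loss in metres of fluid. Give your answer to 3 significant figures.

Cross-sectional area A = πD²/4 = π(0.232)²/4 = 0.04227 m²; mean velocity V = Q/A = 0.000616/0.04227 = 0.01457 m/s.
Reynolds number Re = ρVD/μ = 994 · 0.01457 · 0.232 / 0.000371 = 9058.
Re > 4000 → turbulent. Relative roughness ε/D = 7.1e-05/0.232 = 0.000306. Haaland: 1/√f = -1.8 log₁₀[(0.000306/3.7)^1.11 + 6.9/9058] = -1.8 log₁₀[2.94e-05 + 0.000762] = 5.583, so f = 0.03208.
Darcy-Weisbach: ΔP = f(L/D)(ρV²/2) = 0.03208·(1880/0.232)·(994·0.01457²/2) = 0.03208·8103·0.1055 = 27.44 Pa.
Head loss h_f = ΔP/(ρg) = 27.44/(994·9.81) = 0.00281 m.

h_f ≈ 0.00281 m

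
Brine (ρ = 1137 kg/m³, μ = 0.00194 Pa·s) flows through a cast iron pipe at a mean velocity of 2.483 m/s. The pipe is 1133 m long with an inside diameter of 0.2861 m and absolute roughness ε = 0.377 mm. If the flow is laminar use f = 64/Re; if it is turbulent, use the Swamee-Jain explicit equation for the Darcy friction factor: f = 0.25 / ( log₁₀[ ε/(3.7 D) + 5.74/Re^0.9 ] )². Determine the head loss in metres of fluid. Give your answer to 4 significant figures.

h_f ≈ 27.05 m

Reynolds number Re = ρVD/μ = 1137 · 2.483 · 0.2861 / 0.00194 = 4.163e+05.
Re > 4000 → turbulent. Relative roughness ε/D = 0.000377/0.2861 = 0.00132. Swamee-Jain: f = 0.25/(log₁₀[0.00132/3.7 + 5.74/4.163e+05^0.9])² = 0.25/(log₁₀[0.000356 + 5.03e-05])² = 0.25/(-3.391)² = 0.02174.
Darcy-Weisbach: ΔP = f(L/D)(ρV²/2) = 0.02174·(1133/0.2861)·(1137·2.483²/2) = 0.02174·3960·3505 = 3.018e+05 Pa.
Head loss h_f = ΔP/(ρg) = 3.018e+05/(1137·9.81) = 27.05 m.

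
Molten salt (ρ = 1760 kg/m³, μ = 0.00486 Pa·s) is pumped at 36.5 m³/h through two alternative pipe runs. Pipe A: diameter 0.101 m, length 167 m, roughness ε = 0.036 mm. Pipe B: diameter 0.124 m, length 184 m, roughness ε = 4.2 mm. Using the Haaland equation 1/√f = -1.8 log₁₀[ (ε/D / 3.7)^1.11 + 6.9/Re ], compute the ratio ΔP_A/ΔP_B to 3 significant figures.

Pipe A: V = Q/A = 0.01014/0.008012 = 1.265 m/s; Re = 4.629e+04; ε/D = 0.000356; Haaland → f = 0.02212; ΔP_A = f(L/D)(ρV²/2) = 5.154e+04 Pa.
Pipe B: V = Q/A = 0.01014/0.01208 = 0.8396 m/s; Re = 3.77e+04; ε/D = 0.0339; Haaland → f = 0.06106; ΔP_B = f(L/D)(ρV²/2) = 5.62e+04 Pa.
ΔP_A/ΔP_B = 5.154e+04/5.62e+04 = 0.917.

ΔP_A/ΔP_B ≈ 0.917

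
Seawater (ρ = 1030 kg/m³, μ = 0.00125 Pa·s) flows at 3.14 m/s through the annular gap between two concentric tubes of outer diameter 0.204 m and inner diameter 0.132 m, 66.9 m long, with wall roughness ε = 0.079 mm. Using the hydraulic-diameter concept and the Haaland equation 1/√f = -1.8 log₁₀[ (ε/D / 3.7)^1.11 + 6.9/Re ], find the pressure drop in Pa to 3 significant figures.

Hydraulic diameter D_h = 4A/P = D_o - D_i = 0.204 - 0.132 = 0.072 m.
Re = ρVD_h/μ = 1030·3.14·0.072/0.00125 = 1.863e+05.
ε/D_h = 7.9e-05/0.072 = 0.0011; Haaland gives 1/√f = -1.8 log₁₀[0.000121+3.7e-05] = 6.841, so f = 0.02137.
ΔP = f(L/D_h)(ρV²/2) = 0.02137·66.9/0.072·5078 = 1.008e+05 Pa.

ΔP ≈ 101000 Pa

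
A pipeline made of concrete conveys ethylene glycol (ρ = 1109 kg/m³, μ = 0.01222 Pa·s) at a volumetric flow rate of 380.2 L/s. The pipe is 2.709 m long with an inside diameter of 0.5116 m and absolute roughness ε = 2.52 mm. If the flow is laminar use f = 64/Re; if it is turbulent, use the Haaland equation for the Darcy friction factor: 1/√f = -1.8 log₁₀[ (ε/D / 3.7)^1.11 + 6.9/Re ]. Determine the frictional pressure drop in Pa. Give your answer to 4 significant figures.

Q = 380.2 L/s = 380.2/1000 = 0.3802 m³/s.
Cross-sectional area A = πD²/4 = π(0.5116)²/4 = 0.2056 m²; mean velocity V = Q/A = 0.3802/0.2056 = 1.85 m/s.
Reynolds number Re = ρVD/μ = 1109 · 1.85 · 0.5116 / 0.0122 = 8.587e+04.
Re > 4000 → turbulent. Relative roughness ε/D = 0.00252/0.5116 = 0.00493. Haaland: 1/√f = -1.8 log₁₀[(0.00493/3.7)^1.11 + 6.9/8.587e+04] = -1.8 log₁₀[0.000643 + 8.04e-05] = 5.654, so f = 0.03129.
Darcy-Weisbach: ΔP = f(L/D)(ρV²/2) = 0.03129·(2.709/0.5116)·(1109·1.85²/2) = 0.03129·5.295·1897 = 314.2 Pa.

ΔP ≈ 314.2 Pa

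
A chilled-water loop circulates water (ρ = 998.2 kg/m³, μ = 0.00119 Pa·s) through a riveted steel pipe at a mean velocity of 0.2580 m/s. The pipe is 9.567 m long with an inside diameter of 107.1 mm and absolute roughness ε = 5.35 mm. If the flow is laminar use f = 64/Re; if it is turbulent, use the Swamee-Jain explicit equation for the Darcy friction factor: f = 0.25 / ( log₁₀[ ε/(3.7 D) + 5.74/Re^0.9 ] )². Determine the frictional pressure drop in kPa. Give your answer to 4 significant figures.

ΔP ≈ 0.2172 kPa

Reynolds number Re = ρVD/μ = 998.2 · 0.258 · 0.1071 / 0.00119 = 2.318e+04.
Re > 4000 → turbulent. Relative roughness ε/D = 0.00535/0.1071 = 0.05. Swamee-Jain: f = 0.25/(log₁₀[0.05/3.7 + 5.74/2.318e+04^0.9])² = 0.25/(log₁₀[0.0135 + 0.000677])² = 0.25/(-1.848)² = 0.07317.
Darcy-Weisbach: ΔP = f(L/D)(ρV²/2) = 0.07317·(9.567/0.1071)·(998.2·0.258²/2) = 0.07317·89.33·33.22 = 217.2 Pa.
ΔP = 217.2 Pa = 0.2172 kPa.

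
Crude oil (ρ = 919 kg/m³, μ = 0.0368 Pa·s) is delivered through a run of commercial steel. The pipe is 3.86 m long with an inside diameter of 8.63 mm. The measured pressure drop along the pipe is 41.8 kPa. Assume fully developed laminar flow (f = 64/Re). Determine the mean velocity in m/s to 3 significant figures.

V ≈ 0.685 m/s

For laminar flow, f = 64/Re with Re = ρVD/μ, so Darcy-Weisbach reduces to ΔP = 32μLV/D². Solving for V: V = ΔP·D²/(32μL) = 4.18e+04·(0.00863)²/(32·0.0368·3.86) = 0.6849 m/s.
Check: Re = ρVD/μ = 919·0.6849·0.00863/0.0368 = 147.6 < 2300, so the laminar assumption holds.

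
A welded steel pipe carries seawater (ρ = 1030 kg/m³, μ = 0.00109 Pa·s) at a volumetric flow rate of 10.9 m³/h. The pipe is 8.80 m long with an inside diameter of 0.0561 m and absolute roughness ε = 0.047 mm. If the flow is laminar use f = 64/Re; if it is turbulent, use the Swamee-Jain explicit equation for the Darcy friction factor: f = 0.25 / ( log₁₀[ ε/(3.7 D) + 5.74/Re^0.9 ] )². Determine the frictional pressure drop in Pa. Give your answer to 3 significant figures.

ΔP ≈ 2770 Pa

Q = 10.9 m³/h = 10.9/3600 = 0.003028 m³/s.
Cross-sectional area A = πD²/4 = π(0.0561)²/4 = 0.002472 m²; mean velocity V = Q/A = 0.003028/0.002472 = 1.225 m/s.
Reynolds number Re = ρVD/μ = 1030 · 1.225 · 0.0561 / 0.00109 = 6.494e+04.
Re > 4000 → turbulent. Relative roughness ε/D = 4.7e-05/0.0561 = 0.000838. Swamee-Jain: f = 0.25/(log₁₀[0.000838/3.7 + 5.74/6.494e+04^0.9])² = 0.25/(log₁₀[0.000226 + 0.000268])² = 0.25/(-3.306)² = 0.02287.
Darcy-Weisbach: ΔP = f(L/D)(ρV²/2) = 0.02287·(8.8/0.0561)·(1030·1.225²/2) = 0.02287·156.9·772.7 = 2772 Pa.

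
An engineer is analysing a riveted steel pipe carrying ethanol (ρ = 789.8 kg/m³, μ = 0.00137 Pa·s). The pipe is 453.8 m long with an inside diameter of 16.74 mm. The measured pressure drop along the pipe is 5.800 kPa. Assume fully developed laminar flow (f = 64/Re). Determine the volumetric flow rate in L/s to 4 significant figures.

Q ≈ 0.01798 L/s

For laminar flow, f = 64/Re with Re = ρVD/μ, so Darcy-Weisbach reduces to ΔP = 32μLV/D². Solving for V: V = ΔP·D²/(32μL) = 5800·(0.01674)²/(32·0.00137·453.8) = 0.0817 m/s.
Check: Re = ρVD/μ = 789.8·0.0817·0.01674/0.00137 = 788.4 < 2300, so the laminar assumption holds.
Q = V·A = 0.0817·(π/4·0.01674²) = 1.798e-05 m³/s = 0.01798 L/s.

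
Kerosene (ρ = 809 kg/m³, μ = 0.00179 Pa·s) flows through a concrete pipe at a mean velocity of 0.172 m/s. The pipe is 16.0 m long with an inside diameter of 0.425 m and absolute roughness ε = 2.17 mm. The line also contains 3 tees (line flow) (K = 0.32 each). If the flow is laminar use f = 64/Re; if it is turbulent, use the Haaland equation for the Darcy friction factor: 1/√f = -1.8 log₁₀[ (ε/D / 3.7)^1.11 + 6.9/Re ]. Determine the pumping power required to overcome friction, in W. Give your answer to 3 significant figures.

Reynolds number Re = ρVD/μ = 809 · 0.172 · 0.425 / 0.00179 = 3.304e+04.
Re > 4000 → turbulent. Relative roughness ε/D = 0.00217/0.425 = 0.00511. Haaland: 1/√f = -1.8 log₁₀[(0.00511/3.7)^1.11 + 6.9/3.304e+04] = -1.8 log₁₀[0.000669 + 0.000209] = 5.502, so f = 0.03303.
Total minor-loss coefficient ΣK = 3·0.32 = 0.96.
ΔP = [f·L/D + ΣK]·(ρV²/2) = [0.03303·16/0.425 + 0.96]·(809·0.172²/2) = [1.244 + 0.96]·11.97 = 26.37 Pa.
Q = V·A = 0.172·0.1419 = 0.0244 m³/s.
Pumping power P = QΔP = 0.0244·26.37 = 0.6434 W = 0.643 W.

P ≈ 0.643 W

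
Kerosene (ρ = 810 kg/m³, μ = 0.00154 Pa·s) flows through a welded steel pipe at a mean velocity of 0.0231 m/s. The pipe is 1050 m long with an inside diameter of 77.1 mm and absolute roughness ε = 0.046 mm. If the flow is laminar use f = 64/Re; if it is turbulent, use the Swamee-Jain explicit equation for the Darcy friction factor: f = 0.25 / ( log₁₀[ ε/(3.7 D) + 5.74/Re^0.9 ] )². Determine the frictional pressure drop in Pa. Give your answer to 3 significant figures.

Reynolds number Re = ρVD/μ = 810 · 0.0231 · 0.0771 / 0.00154 = 936.8.
Re < 2300 → laminar flow, so f = 64/Re = 64/936.8 = 0.06832 (the turbulent correlation is not needed).
Darcy-Weisbach: ΔP = f(L/D)(ρV²/2) = 0.06832·(1050/0.0771)·(810·0.0231²/2) = 0.06832·1.362e+04·0.2161 = 201.1 Pa.

ΔP ≈ 201 Pa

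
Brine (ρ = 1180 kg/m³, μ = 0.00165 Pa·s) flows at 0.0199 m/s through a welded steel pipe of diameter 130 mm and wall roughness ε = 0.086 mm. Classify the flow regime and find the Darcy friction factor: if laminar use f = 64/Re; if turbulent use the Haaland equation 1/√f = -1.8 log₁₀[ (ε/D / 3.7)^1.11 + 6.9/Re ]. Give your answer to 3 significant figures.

Re = ρVD/μ = 1180·0.0199·0.13/0.00165 = 1850.
Re < 2300 → laminar, so f = 64/Re = 0.03459 (roughness is irrelevant in laminar flow).

f ≈ 0.0346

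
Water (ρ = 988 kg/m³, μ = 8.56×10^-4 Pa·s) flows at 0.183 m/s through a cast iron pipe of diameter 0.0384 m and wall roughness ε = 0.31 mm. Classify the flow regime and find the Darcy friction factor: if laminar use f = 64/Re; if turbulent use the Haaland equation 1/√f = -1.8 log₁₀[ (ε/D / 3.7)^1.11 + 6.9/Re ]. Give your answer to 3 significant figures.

Re = ρVD/μ = 988·0.183·0.0384/0.000856 = 8111.
Re > 4000 → turbulent. ε/D = 0.00031/0.0384 = 0.00807; Haaland: 1/√f = -1.8 log₁₀[0.00111 + 0.000851] = 4.873, so f = 0.04211.

f ≈ 0.0421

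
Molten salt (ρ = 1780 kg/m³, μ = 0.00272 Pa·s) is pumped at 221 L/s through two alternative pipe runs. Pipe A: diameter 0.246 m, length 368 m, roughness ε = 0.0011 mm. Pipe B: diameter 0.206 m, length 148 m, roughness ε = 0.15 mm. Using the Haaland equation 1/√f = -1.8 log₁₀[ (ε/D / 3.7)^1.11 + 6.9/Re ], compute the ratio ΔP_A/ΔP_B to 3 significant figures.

Pipe A: V = Q/A = 0.221/0.04753 = 4.65 m/s; Re = 7.485e+05; ε/D = 4.47e-06; Haaland → f = 0.01223; ΔP_A = f(L/D)(ρV²/2) = 3.521e+05 Pa.
Pipe B: V = Q/A = 0.221/0.03333 = 6.631 m/s; Re = 8.939e+05; ε/D = 0.000728; Haaland → f = 0.01861; ΔP_B = f(L/D)(ρV²/2) = 5.233e+05 Pa.
ΔP_A/ΔP_B = 3.521e+05/5.233e+05 = 0.673.

ΔP_A/ΔP_B ≈ 0.673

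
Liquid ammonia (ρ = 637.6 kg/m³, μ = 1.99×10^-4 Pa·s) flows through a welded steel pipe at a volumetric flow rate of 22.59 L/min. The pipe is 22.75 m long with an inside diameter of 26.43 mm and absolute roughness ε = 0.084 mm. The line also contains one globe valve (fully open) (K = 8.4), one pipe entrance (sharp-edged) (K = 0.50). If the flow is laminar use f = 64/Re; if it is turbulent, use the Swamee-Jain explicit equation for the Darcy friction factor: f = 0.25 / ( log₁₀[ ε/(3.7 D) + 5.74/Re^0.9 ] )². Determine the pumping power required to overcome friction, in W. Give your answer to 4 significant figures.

Q = 22.59 L/min = 22.59/60000 = 0.0003765 m³/s.
Cross-sectional area A = πD²/4 = π(0.02643)²/4 = 0.0005486 m²; mean velocity V = Q/A = 0.0003765/0.0005486 = 0.6862 m/s.
Reynolds number Re = ρVD/μ = 637.6 · 0.6862 · 0.02643 / 0.000199 = 5.811e+04.
Re > 4000 → turbulent. Relative roughness ε/D = 8.4e-05/0.02643 = 0.00318. Swamee-Jain: f = 0.25/(log₁₀[0.00318/3.7 + 5.74/5.811e+04^0.9])² = 0.25/(log₁₀[0.000859 + 0.000296])² = 0.25/(-2.937)² = 0.02897.
Total minor-loss coefficient ΣK = 1·8.4 + 1·0.5 = 8.9.
ΔP = [f·L/D + ΣK]·(ρV²/2) = [0.02897·22.75/0.02643 + 8.9]·(637.6·0.6862²/2) = [24.94 + 8.9]·150.1 = 5080 Pa.
Pumping power P = QΔP = 0.0003765·5080 = 1.9127 W = 1.913 W.

P ≈ 1.913 W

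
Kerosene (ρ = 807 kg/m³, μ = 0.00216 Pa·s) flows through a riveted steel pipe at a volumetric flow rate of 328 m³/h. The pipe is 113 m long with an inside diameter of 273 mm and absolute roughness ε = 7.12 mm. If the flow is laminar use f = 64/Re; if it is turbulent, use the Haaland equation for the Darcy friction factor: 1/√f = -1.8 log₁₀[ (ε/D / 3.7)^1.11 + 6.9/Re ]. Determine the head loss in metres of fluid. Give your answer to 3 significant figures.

Q = 328 m³/h = 328/3600 = 0.09111 m³/s.
Cross-sectional area A = πD²/4 = π(0.273)²/4 = 0.05853 m²; mean velocity V = Q/A = 0.09111/0.05853 = 1.557 m/s.
Reynolds number Re = ρVD/μ = 807 · 1.557 · 0.273 / 0.00216 = 1.588e+05.
Re > 4000 → turbulent. Relative roughness ε/D = 0.00712/0.273 = 0.0261. Haaland: 1/√f = -1.8 log₁₀[(0.0261/3.7)^1.11 + 6.9/1.588e+05] = -1.8 log₁₀[0.00409 + 4.35e-05] = 4.291, so f = 0.05431.
Darcy-Weisbach: ΔP = f(L/D)(ρV²/2) = 0.05431·(113/0.273)·(807·1.557²/2) = 0.05431·413.9·977.6 = 2.197e+04 Pa.
Head loss h_f = ΔP/(ρg) = 2.197e+04/(807·9.81) = 2.78 m.

h_f ≈ 2.78 m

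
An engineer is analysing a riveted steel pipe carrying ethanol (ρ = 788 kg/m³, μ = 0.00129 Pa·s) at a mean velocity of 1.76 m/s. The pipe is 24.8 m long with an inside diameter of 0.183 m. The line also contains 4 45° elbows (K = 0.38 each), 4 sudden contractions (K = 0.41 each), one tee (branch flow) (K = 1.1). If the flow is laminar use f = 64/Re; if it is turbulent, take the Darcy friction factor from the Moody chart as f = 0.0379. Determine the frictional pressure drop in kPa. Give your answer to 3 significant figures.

Reynolds number Re = ρVD/μ = 788 · 1.76 · 0.183 / 0.00129 = 1.967e+05.
Re > 4000 → turbulent; use the Moody-chart value f = 0.0379.
Total minor-loss coefficient ΣK = 4·0.38 + 4·0.41 + 1·1.1 = 4.26.
ΔP = [f·L/D + ΣK]·(ρV²/2) = [0.0379·24.8/0.183 + 4.26]·(788·1.76²/2) = [5.136 + 4.26]·1220 = 1.147e+04 Pa.
ΔP = 1.147e+04 Pa = 11.5 kPa.

ΔP ≈ 11.5 kPa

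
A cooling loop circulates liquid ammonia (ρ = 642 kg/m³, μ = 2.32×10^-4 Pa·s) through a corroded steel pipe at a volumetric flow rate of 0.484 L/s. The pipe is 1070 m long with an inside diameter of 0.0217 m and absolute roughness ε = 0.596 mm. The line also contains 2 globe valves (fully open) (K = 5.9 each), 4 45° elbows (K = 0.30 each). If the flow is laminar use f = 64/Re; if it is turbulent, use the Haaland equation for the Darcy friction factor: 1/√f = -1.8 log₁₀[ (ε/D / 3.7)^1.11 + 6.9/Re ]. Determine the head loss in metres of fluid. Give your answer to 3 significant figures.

h_f ≈ 241 m

Q = 0.484 L/s = 0.484/1000 = 0.000484 m³/s.
Cross-sectional area A = πD²/4 = π(0.0217)²/4 = 0.0003698 m²; mean velocity V = Q/A = 0.000484/0.0003698 = 1.309 m/s.
Reynolds number Re = ρVD/μ = 642 · 1.309 · 0.0217 / 0.000232 = 7.859e+04.
Re > 4000 → turbulent. Relative roughness ε/D = 0.000596/0.0217 = 0.0275. Haaland: 1/√f = -1.8 log₁₀[(0.0275/3.7)^1.11 + 6.9/7.859e+04] = -1.8 log₁₀[0.00433 + 8.78e-05] = 4.239, so f = 0.05565.
Total minor-loss coefficient ΣK = 2·5.9 + 4·0.3 = 13.
ΔP = [f·L/D + ΣK]·(ρV²/2) = [0.05565·1070/0.0217 + 13]·(642·1.309²/2) = [2744 + 13]·549.8 = 1.516e+06 Pa.
Head loss h_f = ΔP/(ρg) = 1.516e+06/(642·9.81) = 241 m.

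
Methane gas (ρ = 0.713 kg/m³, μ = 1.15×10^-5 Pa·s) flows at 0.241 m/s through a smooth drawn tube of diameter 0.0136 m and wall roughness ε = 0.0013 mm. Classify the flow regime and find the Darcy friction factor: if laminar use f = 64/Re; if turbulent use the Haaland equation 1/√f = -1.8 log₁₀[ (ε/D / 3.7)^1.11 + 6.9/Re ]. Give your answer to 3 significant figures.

Re = ρVD/μ = 0.713·0.241·0.0136/1.15e-05 = 203.2.
Re < 2300 → laminar, so f = 64/Re = 0.3149 (roughness is irrelevant in laminar flow).

f ≈ 0.315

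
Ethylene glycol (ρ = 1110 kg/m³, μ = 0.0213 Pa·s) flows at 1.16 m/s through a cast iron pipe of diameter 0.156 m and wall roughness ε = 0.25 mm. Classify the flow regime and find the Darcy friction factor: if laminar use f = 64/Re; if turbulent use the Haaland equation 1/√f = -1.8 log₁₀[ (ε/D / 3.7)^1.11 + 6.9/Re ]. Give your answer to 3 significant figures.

f ≈ 0.0334

Re = ρVD/μ = 1110·1.16·0.156/0.0213 = 9430.
Re > 4000 → turbulent. ε/D = 0.00025/0.156 = 0.0016; Haaland: 1/√f = -1.8 log₁₀[0.000185 + 0.000732] = 5.468, so f = 0.03344.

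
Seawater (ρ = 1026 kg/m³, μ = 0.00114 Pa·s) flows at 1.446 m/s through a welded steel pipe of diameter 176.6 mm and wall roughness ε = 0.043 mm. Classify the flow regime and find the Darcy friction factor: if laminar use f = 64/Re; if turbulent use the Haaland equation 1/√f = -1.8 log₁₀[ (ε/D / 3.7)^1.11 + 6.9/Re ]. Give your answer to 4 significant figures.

f ≈ 0.01687

Re = ρVD/μ = 1026·1.446·0.1766/0.00114 = 2.298e+05.
Re > 4000 → turbulent. ε/D = 4.3e-05/0.1766 = 0.000243; Haaland: 1/√f = -1.8 log₁₀[2.28e-05 + 3e-05] = 7.699, so f = 0.01687.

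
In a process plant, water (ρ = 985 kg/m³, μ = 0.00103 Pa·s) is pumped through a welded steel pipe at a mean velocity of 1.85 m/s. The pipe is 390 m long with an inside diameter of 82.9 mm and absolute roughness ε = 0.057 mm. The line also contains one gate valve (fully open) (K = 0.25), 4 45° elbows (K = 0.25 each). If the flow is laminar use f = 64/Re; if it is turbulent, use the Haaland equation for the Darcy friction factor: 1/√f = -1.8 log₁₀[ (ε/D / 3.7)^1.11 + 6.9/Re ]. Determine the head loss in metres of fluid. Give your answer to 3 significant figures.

Reynolds number Re = ρVD/μ = 985 · 1.85 · 0.0829 / 0.00103 = 1.467e+05.
Re > 4000 → turbulent. Relative roughness ε/D = 5.7e-05/0.0829 = 0.000688. Haaland: 1/√f = -1.8 log₁₀[(0.000688/3.7)^1.11 + 6.9/1.467e+05] = -1.8 log₁₀[7.22e-05 + 4.7e-05] = 7.062, so f = 0.02005.
Total minor-loss coefficient ΣK = 1·0.25 + 4·0.25 = 1.25.
ΔP = [f·L/D + ΣK]·(ρV²/2) = [0.02005·390/0.0829 + 1.25]·(985·1.85²/2) = [94.33 + 1.25]·1686 = 1.611e+05 Pa.
Head loss h_f = ΔP/(ρg) = 1.611e+05/(985·9.81) = 16.7 m.

h_f ≈ 16.7 m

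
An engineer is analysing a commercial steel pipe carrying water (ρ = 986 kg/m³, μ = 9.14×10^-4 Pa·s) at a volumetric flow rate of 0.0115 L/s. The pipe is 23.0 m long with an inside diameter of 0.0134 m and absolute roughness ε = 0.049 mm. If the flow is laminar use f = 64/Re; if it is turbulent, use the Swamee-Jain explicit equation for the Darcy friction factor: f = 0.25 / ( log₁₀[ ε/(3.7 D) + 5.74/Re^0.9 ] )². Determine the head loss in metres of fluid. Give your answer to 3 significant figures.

Q = 0.0115 L/s = 0.0115/1000 = 1.15e-05 m³/s.
Cross-sectional area A = πD²/4 = π(0.0134)²/4 = 0.000141 m²; mean velocity V = Q/A = 1.15e-05/0.000141 = 0.08155 m/s.
Reynolds number Re = ρVD/μ = 986 · 0.08155 · 0.0134 / 0.000914 = 1179.
Re < 2300 → laminar flow, so f = 64/Re = 64/1179 = 0.05429 (the turbulent correlation is not needed).
Darcy-Weisbach: ΔP = f(L/D)(ρV²/2) = 0.05429·(23/0.0134)·(986·0.08155²/2) = 0.05429·1716·3.278 = 305.5 Pa.
Head loss h_f = ΔP/(ρg) = 305.5/(986·9.81) = 0.0316 m.

h_f ≈ 0.0316 m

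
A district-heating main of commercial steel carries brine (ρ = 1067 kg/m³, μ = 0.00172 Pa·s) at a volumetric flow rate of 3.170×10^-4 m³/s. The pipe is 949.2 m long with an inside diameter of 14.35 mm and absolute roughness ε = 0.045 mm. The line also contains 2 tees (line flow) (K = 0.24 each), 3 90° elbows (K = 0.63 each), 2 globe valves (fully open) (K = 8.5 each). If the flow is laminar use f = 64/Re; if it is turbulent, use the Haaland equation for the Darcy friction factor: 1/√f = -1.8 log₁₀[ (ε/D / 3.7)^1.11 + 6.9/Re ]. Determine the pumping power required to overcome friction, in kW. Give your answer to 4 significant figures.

Cross-sectional area A = πD²/4 = π(0.01435)²/4 = 0.0001617 m²; mean velocity V = Q/A = 0.000317/0.0001617 = 1.96 m/s.
Reynolds number Re = ρVD/μ = 1067 · 1.96 · 0.01435 / 0.00172 = 1.745e+04.
Re > 4000 → turbulent. Relative roughness ε/D = 4.5e-05/0.01435 = 0.00314. Haaland: 1/√f = -1.8 log₁₀[(0.00314/3.7)^1.11 + 6.9/1.745e+04] = -1.8 log₁₀[0.000389 + 0.000395] = 5.59, so f = 0.03201.
Total minor-loss coefficient ΣK = 2·0.24 + 3·0.63 + 2·8.5 = 19.4.
ΔP = [f·L/D + ΣK]·(ρV²/2) = [0.03201·949.2/0.01435 + 19.4]·(1067·1.96²/2) = [2117 + 19.4]·2050 = 4.379e+06 Pa.
Pumping power P = QΔP = 0.000317·4.379e+06 = 1388.2 W = 1.388 kW.

P ≈ 1.388 kW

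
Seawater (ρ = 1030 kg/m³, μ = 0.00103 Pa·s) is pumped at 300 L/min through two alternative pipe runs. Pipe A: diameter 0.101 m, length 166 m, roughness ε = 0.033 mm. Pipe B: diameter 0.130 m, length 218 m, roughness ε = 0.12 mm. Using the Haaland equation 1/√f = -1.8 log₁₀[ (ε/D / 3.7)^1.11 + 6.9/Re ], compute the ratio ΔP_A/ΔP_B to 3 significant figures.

Pipe A: V = Q/A = 0.005/0.008012 = 0.6241 m/s; Re = 6.303e+04; ε/D = 0.000327; Haaland → f = 0.02082; ΔP_A = f(L/D)(ρV²/2) = 6863 Pa.
Pipe B: V = Q/A = 0.005/0.01327 = 0.3767 m/s; Re = 4.897e+04; ε/D = 0.000923; Haaland → f = 0.02358; ΔP_B = f(L/D)(ρV²/2) = 2890 Pa.
ΔP_A/ΔP_B = 6863/2890 = 2.37.

ΔP_A/ΔP_B ≈ 2.37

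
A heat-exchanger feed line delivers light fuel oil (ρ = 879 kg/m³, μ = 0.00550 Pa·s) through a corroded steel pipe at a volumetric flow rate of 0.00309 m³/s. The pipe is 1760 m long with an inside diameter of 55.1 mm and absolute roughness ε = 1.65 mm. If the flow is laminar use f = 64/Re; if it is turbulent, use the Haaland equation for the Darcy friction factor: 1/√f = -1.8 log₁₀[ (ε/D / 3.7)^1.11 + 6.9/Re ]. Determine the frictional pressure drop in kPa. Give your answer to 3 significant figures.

ΔP ≈ 1410 kPa

Cross-sectional area A = πD²/4 = π(0.0551)²/4 = 0.002384 m²; mean velocity V = Q/A = 0.00309/0.002384 = 1.296 m/s.
Reynolds number Re = ρVD/μ = 879 · 1.296 · 0.0551 / 0.0055 = 1.141e+04.
Re > 4000 → turbulent. Relative roughness ε/D = 0.00165/0.0551 = 0.0299. Haaland: 1/√f = -1.8 log₁₀[(0.0299/3.7)^1.11 + 6.9/1.141e+04] = -1.8 log₁₀[0.00476 + 0.000605] = 4.086, so f = 0.05989.
Darcy-Weisbach: ΔP = f(L/D)(ρV²/2) = 0.05989·(1760/0.0551)·(879·1.296²/2) = 0.05989·3.194e+04·738.1 = 1.412e+06 Pa.
ΔP = 1.412e+06 Pa = 1410 kPa.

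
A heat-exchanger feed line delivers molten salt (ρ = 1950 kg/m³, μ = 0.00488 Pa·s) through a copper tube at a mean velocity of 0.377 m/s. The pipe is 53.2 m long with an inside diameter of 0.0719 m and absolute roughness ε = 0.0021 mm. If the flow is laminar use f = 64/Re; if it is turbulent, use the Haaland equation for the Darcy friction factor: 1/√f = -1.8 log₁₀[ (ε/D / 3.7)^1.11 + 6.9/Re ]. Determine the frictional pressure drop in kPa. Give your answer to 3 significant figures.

ΔP ≈ 3.10 kPa

Reynolds number Re = ρVD/μ = 1950 · 0.377 · 0.0719 / 0.00488 = 1.083e+04.
Re > 4000 → turbulent. Relative roughness ε/D = 2.1e-06/0.0719 = 2.92e-05. Haaland: 1/√f = -1.8 log₁₀[(2.92e-05/3.7)^1.11 + 6.9/1.083e+04] = -1.8 log₁₀[2.17e-06 + 0.000637] = 5.75, so f = 0.03025.
Darcy-Weisbach: ΔP = f(L/D)(ρV²/2) = 0.03025·(53.2/0.0719)·(1950·0.377²/2) = 0.03025·739.9·138.6 = 3101 Pa.
ΔP = 3101 Pa = 3.10 kPa.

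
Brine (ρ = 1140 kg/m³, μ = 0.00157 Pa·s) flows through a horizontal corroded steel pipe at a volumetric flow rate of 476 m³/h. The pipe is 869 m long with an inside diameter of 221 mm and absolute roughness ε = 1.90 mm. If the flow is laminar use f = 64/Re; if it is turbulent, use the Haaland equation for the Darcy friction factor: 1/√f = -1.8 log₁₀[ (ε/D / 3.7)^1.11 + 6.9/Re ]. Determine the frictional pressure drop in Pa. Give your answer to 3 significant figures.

Q = 476 m³/h = 476/3600 = 0.1322 m³/s.
Cross-sectional area A = πD²/4 = π(0.221)²/4 = 0.03836 m²; mean velocity V = Q/A = 0.1322/0.03836 = 3.447 m/s.
Reynolds number Re = ρVD/μ = 1140 · 3.447 · 0.221 / 0.00157 = 5.531e+05.
Re > 4000 → turbulent. Relative roughness ε/D = 0.0019/0.221 = 0.0086. Haaland: 1/√f = -1.8 log₁₀[(0.0086/3.7)^1.11 + 6.9/5.531e+05] = -1.8 log₁₀[0.00119 + 1.25e-05] = 5.254, so f = 0.03622.
Darcy-Weisbach: ΔP = f(L/D)(ρV²/2) = 0.03622·(869/0.221)·(1140·3.447²/2) = 0.03622·3932·6772 = 9.646e+05 Pa.

ΔP ≈ 965000 Pa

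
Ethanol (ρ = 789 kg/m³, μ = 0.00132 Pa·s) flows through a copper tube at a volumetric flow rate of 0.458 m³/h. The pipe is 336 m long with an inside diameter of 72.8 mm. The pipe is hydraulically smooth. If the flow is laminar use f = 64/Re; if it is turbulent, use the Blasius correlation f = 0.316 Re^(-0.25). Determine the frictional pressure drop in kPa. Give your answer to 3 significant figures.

Q = 0.458 m³/h = 0.458/3600 = 0.0001272 m³/s.
Cross-sectional area A = πD²/4 = π(0.0728)²/4 = 0.004162 m²; mean velocity V = Q/A = 0.0001272/0.004162 = 0.03056 m/s.
Reynolds number Re = ρVD/μ = 789 · 0.03056 · 0.0728 / 0.00132 = 1330.
Re < 2300 → laminar flow, so f = 64/Re = 64/1330 = 0.04812 (the turbulent correlation is not needed).
Darcy-Weisbach: ΔP = f(L/D)(ρV²/2) = 0.04812·(336/0.0728)·(789·0.03056²/2) = 0.04812·4615·0.3685 = 81.85 Pa.
ΔP = 81.85 Pa = 0.0818 kPa.

ΔP ≈ 0.0818 kPa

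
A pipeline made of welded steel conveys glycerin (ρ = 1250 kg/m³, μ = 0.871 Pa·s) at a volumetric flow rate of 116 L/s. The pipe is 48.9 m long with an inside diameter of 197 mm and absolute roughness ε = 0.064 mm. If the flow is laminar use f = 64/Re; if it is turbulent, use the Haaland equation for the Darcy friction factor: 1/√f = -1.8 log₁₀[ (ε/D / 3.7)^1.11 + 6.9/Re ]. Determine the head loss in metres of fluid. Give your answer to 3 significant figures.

h_f ≈ 10.9 m

Q = 116 L/s = 116/1000 = 0.116 m³/s.
Cross-sectional area A = πD²/4 = π(0.197)²/4 = 0.03048 m²; mean velocity V = Q/A = 0.116/0.03048 = 3.806 m/s.
Reynolds number Re = ρVD/μ = 1250 · 3.806 · 0.197 / 0.871 = 1076.
Re < 2300 → laminar flow, so f = 64/Re = 64/1076 = 0.05948 (the turbulent correlation is not needed).
Darcy-Weisbach: ΔP = f(L/D)(ρV²/2) = 0.05948·(48.9/0.197)·(1250·3.806²/2) = 0.05948·248.2·9052 = 1.337e+05 Pa.
Head loss h_f = ΔP/(ρg) = 1.337e+05/(1250·9.81) = 10.9 m.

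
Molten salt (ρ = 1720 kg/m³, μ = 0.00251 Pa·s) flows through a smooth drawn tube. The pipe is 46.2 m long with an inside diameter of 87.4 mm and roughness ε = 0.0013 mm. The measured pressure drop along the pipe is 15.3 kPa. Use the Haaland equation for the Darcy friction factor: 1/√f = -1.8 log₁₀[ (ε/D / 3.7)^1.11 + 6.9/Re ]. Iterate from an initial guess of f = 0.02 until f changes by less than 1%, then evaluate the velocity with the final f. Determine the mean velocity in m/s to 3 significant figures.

Rearranging Darcy-Weisbach: V = √(2·ΔP·D/(f·L·ρ)). With ε/D = 1.3e-06/0.0874 = 1.49e-05, iterate starting from f = 0.02:
  f = 0.02 → V = √(2·1.53e+04·0.0874/(0.02·46.2·1720)) = 1.297 m/s; Re = ρVD/μ = 7.769e+04; f → 0.01885
  f = 0.01885 → V = 1.336 m/s; Re = 8.003e+04; f → 0.01873
Converged (Δf/f < 1%). With the final f = 0.01873: V = √(2·1.53e+04·0.0874/(0.01873·46.2·1720)) = 1.34 m/s.

V ≈ 1.34 m/s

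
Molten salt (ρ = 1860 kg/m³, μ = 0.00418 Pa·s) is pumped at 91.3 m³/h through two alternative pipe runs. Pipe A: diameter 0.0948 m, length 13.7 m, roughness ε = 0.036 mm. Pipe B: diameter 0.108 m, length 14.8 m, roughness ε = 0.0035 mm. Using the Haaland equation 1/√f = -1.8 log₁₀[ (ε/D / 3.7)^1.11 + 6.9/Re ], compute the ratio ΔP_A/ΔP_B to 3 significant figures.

ΔP_A/ΔP_B ≈ 1.94

Pipe A: V = Q/A = 0.02536/0.007058 = 3.593 m/s; Re = 1.516e+05; ε/D = 0.00038; Haaland → f = 0.01853; ΔP_A = f(L/D)(ρV²/2) = 3.215e+04 Pa.
Pipe B: V = Q/A = 0.02536/0.009161 = 2.768 m/s; Re = 1.33e+05; ε/D = 3.24e-05; Haaland → f = 0.01697; ΔP_B = f(L/D)(ρV²/2) = 1.657e+04 Pa.
ΔP_A/ΔP_B = 3.215e+04/1.657e+04 = 1.94.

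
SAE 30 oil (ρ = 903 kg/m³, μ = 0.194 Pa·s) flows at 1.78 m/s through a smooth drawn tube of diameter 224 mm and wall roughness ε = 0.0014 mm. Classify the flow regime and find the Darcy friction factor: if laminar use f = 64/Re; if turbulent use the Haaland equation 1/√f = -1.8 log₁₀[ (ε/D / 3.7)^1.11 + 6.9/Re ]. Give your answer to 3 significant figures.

f ≈ 0.0345

Re = ρVD/μ = 903·1.78·0.224/0.194 = 1856.
Re < 2300 → laminar, so f = 64/Re = 0.03448 (roughness is irrelevant in laminar flow).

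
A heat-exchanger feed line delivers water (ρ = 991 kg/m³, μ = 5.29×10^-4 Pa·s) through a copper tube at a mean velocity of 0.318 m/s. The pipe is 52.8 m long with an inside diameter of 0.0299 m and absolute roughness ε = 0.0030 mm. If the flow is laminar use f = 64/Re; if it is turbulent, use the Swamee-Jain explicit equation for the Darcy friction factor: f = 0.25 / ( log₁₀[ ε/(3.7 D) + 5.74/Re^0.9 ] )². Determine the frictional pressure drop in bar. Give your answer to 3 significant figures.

Reynolds number Re = ρVD/μ = 991 · 0.318 · 0.0299 / 0.000529 = 1.781e+04.
Re > 4000 → turbulent. Relative roughness ε/D = 3e-06/0.0299 = 0.0001. Swamee-Jain: f = 0.25/(log₁₀[0.0001/3.7 + 5.74/1.781e+04^0.9])² = 0.25/(log₁₀[2.71e-05 + 0.000858])² = 0.25/(-3.053)² = 0.02682.
Darcy-Weisbach: ΔP = f(L/D)(ρV²/2) = 0.02682·(52.8/0.0299)·(991·0.318²/2) = 0.02682·1766·50.11 = 2373 Pa.
ΔP = 2373 Pa = 0.0237 bar.

ΔP ≈ 0.0237 bar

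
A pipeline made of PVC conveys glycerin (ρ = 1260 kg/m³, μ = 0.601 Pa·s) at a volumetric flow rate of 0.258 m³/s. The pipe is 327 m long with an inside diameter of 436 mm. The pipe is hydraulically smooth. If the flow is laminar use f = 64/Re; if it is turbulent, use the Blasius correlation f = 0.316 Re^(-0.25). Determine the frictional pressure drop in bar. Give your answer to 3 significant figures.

Cross-sectional area A = πD²/4 = π(0.436)²/4 = 0.1493 m²; mean velocity V = Q/A = 0.258/0.1493 = 1.728 m/s.
Reynolds number Re = ρVD/μ = 1260 · 1.728 · 0.436 / 0.601 = 1580.
Re < 2300 → laminar flow, so f = 64/Re = 64/1580 = 0.04052 (the turbulent correlation is not needed).
Darcy-Weisbach: ΔP = f(L/D)(ρV²/2) = 0.04052·(327/0.436)·(1260·1.728²/2) = 0.04052·750·1881 = 5.717e+04 Pa.
ΔP = 5.717e+04 Pa = 0.572 bar.

ΔP ≈ 0.572 bar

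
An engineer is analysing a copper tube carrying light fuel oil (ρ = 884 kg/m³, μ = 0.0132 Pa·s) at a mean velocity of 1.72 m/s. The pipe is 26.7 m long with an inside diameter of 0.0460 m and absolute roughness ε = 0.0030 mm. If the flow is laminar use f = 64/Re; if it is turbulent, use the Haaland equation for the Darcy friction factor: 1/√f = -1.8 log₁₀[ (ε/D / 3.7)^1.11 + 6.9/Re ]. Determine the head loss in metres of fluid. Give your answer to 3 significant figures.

h_f ≈ 3.25 m

Reynolds number Re = ρVD/μ = 884 · 1.72 · 0.046 / 0.0132 = 5299.
Re > 4000 → turbulent. Relative roughness ε/D = 3e-06/0.046 = 6.52e-05. Haaland: 1/√f = -1.8 log₁₀[(6.52e-05/3.7)^1.11 + 6.9/5299] = -1.8 log₁₀[5.29e-06 + 0.0013] = 5.19, so f = 0.03712.
Darcy-Weisbach: ΔP = f(L/D)(ρV²/2) = 0.03712·(26.7/0.046)·(884·1.72²/2) = 0.03712·580.4·1308 = 2.817e+04 Pa.
Head loss h_f = ΔP/(ρg) = 2.817e+04/(884·9.81) = 3.25 m.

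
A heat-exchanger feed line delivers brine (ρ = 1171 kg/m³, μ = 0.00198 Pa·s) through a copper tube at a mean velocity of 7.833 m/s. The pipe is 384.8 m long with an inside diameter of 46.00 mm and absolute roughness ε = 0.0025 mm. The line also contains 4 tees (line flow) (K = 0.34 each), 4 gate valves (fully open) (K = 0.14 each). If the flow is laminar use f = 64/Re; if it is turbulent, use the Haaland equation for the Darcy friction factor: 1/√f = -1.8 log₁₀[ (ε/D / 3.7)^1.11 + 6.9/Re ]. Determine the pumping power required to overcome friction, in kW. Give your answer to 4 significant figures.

P ≈ 62.27 kW

Reynolds number Re = ρVD/μ = 1171 · 7.833 · 0.046 / 0.00198 = 2.131e+05.
Re > 4000 → turbulent. Relative roughness ε/D = 2.5e-06/0.046 = 5.43e-05. Haaland: 1/√f = -1.8 log₁₀[(5.43e-05/3.7)^1.11 + 6.9/2.131e+05] = -1.8 log₁₀[4.32e-06 + 3.24e-05] = 7.984, so f = 0.01569.
Total minor-loss coefficient ΣK = 4·0.34 + 4·0.14 = 1.92.
ΔP = [f·L/D + ΣK]·(ρV²/2) = [0.01569·384.8/0.046 + 1.92]·(1171·7.833²/2) = [131.2 + 1.92]·3.592e+04 = 4.784e+06 Pa.
Q = V·A = 7.833·0.001662 = 0.01302 m³/s.
Pumping power P = QΔP = 0.01302·4.784e+06 = 62273 W = 62.27 kW.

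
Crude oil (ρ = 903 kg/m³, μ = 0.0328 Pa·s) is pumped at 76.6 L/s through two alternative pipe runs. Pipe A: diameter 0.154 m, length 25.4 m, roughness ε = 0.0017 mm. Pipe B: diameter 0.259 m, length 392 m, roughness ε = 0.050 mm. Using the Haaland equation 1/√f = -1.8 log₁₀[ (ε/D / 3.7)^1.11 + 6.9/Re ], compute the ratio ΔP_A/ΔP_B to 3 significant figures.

Pipe A: V = Q/A = 0.0766/0.01863 = 4.112 m/s; Re = 1.744e+04; ε/D = 1.1e-05; Haaland → f = 0.02667; ΔP_A = f(L/D)(ρV²/2) = 3.359e+04 Pa.
Pipe B: V = Q/A = 0.0766/0.05269 = 1.454 m/s; Re = 1.037e+04; ε/D = 0.000193; Haaland → f = 0.0308; ΔP_B = f(L/D)(ρV²/2) = 4.449e+04 Pa.
ΔP_A/ΔP_B = 3.359e+04/4.449e+04 = 0.755.

ΔP_A/ΔP_B ≈ 0.755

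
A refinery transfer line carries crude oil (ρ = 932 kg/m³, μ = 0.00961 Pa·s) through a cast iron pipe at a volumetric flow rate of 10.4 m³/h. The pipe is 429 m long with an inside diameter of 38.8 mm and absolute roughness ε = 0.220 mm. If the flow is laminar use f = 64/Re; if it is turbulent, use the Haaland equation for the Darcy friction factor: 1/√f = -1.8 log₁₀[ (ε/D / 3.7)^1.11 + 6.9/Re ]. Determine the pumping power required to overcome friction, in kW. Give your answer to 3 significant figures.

P ≈ 3.44 kW

Q = 10.4 m³/h = 10.4/3600 = 0.002889 m³/s.
Cross-sectional area A = πD²/4 = π(0.0388)²/4 = 0.001182 m²; mean velocity V = Q/A = 0.002889/0.001182 = 2.443 m/s.
Reynolds number Re = ρVD/μ = 932 · 2.443 · 0.0388 / 0.00961 = 9194.
Re > 4000 → turbulent. Relative roughness ε/D = 0.00022/0.0388 = 0.00567. Haaland: 1/√f = -1.8 log₁₀[(0.00567/3.7)^1.11 + 6.9/9194] = -1.8 log₁₀[0.000751 + 0.00075] = 5.082, so f = 0.03872.
Darcy-Weisbach: ΔP = f(L/D)(ρV²/2) = 0.03872·(429/0.0388)·(932·2.443²/2) = 0.03872·1.106e+04·2782 = 1.191e+06 Pa.
Pumping power P = QΔP = 0.002889·1.191e+06 = 3440 W = 3.44 kW.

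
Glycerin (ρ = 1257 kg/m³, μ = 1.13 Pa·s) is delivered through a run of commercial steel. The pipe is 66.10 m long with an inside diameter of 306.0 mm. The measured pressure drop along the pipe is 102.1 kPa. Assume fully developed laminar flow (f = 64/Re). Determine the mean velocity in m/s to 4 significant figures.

V ≈ 4.000 m/s

For laminar flow, f = 64/Re with Re = ρVD/μ, so Darcy-Weisbach reduces to ΔP = 32μLV/D². Solving for V: V = ΔP·D²/(32μL) = 1.021e+05·(0.306)²/(32·1.13·66.1) = 4 m/s.
Check: Re = ρVD/μ = 1257·4·0.306/1.13 = 1361 < 2300, so the laminar assumption holds.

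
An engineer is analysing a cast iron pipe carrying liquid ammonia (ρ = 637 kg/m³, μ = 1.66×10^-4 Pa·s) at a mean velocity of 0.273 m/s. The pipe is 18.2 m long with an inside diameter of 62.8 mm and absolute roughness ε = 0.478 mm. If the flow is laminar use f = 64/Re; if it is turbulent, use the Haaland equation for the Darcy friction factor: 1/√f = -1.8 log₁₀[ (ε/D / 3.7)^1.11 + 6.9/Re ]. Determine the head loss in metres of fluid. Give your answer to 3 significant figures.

h_f ≈ 0.0393 m

Reynolds number Re = ρVD/μ = 637 · 0.273 · 0.0628 / 0.000166 = 6.579e+04.
Re > 4000 → turbulent. Relative roughness ε/D = 0.000478/0.0628 = 0.00761. Haaland: 1/√f = -1.8 log₁₀[(0.00761/3.7)^1.11 + 6.9/6.579e+04] = -1.8 log₁₀[0.00104 + 0.000105] = 5.293, so f = 0.03569.
Darcy-Weisbach: ΔP = f(L/D)(ρV²/2) = 0.03569·(18.2/0.0628)·(637·0.273²/2) = 0.03569·289.8·23.74 = 245.5 Pa.
Head loss h_f = ΔP/(ρg) = 245.5/(637·9.81) = 0.0393 m.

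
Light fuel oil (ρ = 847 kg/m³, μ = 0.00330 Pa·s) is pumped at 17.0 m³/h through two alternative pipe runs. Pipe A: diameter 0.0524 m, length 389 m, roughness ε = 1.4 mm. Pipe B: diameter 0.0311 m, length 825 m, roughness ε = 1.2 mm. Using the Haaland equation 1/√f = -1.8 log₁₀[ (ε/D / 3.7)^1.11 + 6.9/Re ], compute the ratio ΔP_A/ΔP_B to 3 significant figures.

ΔP_A/ΔP_B ≈ 0.0301

Pipe A: V = Q/A = 0.004722/0.002157 = 2.19 m/s; Re = 2.945e+04; ε/D = 0.0267; Haaland → f = 0.05573; ΔP_A = f(L/D)(ρV²/2) = 8.401e+05 Pa.
Pipe B: V = Q/A = 0.004722/0.0007596 = 6.216 m/s; Re = 4.962e+04; ε/D = 0.0386; Haaland → f = 0.06433; ΔP_B = f(L/D)(ρV²/2) = 2.793e+07 Pa.
ΔP_A/ΔP_B = 8.401e+05/2.793e+07 = 0.0301.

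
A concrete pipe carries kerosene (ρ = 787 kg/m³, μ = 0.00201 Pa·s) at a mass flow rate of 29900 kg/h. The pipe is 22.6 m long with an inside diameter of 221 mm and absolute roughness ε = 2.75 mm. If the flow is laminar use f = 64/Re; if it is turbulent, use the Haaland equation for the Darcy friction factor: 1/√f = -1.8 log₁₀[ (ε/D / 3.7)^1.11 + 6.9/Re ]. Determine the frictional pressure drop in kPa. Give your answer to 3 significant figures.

ṁ = 29900 kg/h = 29900/3600 = 8.306 kg/s.
A = πD²/4 = π(0.221)²/4 = 0.03836 m²; mean velocity V = ṁ/(ρA) = 8.306/(787 · 0.03836) = 0.2751 m/s.
Reynolds number Re = ρVD/μ = 787 · 0.2751 · 0.221 / 0.00201 = 2.381e+04.
Re > 4000 → turbulent. Relative roughness ε/D = 0.00275/0.221 = 0.0124. Haaland: 1/√f = -1.8 log₁₀[(0.0124/3.7)^1.11 + 6.9/2.381e+04] = -1.8 log₁₀[0.0018 + 0.00029] = 4.825, so f = 0.04296.
Darcy-Weisbach: ΔP = f(L/D)(ρV²/2) = 0.04296·(22.6/0.221)·(787·0.2751²/2) = 0.04296·102.3·29.78 = 130.8 Pa.
ΔP = 130.8 Pa = 0.131 kPa.

ΔP ≈ 0.131 kPa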